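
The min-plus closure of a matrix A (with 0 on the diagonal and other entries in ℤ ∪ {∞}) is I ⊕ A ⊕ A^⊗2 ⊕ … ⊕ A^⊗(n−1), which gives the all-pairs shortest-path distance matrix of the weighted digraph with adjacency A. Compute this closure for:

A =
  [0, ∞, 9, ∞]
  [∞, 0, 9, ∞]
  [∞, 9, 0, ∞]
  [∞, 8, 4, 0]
Closure =
  [0, 18, 9, ∞]
  [∞, 0, 9, ∞]
  [∞, 9, 0, ∞]
  [∞, 8, 4, 0]

This is the Floyd-Warshall all-pairs shortest-path computation. For each intermediate vertex k = 0, 1, …, 3, update dist[i][j] ← min(dist[i][j], dist[i][k] + dist[k][j]). The final matrix gives, for each (i, j), the minimum total weight of any directed path from i to j (possibly empty when i = j).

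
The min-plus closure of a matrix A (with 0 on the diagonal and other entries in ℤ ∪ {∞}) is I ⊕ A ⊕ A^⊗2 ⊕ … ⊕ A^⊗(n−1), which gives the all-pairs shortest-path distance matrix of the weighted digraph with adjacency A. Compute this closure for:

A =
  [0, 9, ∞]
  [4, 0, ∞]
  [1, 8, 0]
Closure =
  [0, 9, ∞]
  [4, 0, ∞]
  [1, 8, 0]

This is the Floyd-Warshall all-pairs shortest-path computation. For each intermediate vertex k = 0, 1, …, 2, update dist[i][j] ← min(dist[i][j], dist[i][k] + dist[k][j]). The final matrix gives, for each (i, j), the minimum total weight of any directed path from i to j (possibly empty when i = j).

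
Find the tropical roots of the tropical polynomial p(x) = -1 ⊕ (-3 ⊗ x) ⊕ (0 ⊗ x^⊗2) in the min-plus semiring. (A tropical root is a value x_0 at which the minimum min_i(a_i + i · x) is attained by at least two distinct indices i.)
Roots: {-3, 2}

Each tropical root is a break point of the lower envelope of the lines y = a_i + i · x (there are 3 lines, with slopes 0, 1, ..., 2). Only the lines that attain the minimum somewhere contribute to roots; other lines are dominated. Here the surviving (envelope) indices are i = 2, i = 1, i = 0.
Intersections between consecutive envelope lines give the roots: for adjacent envelope indices i < j the intersection is x = (a_i − a_j) / (j − i). Reading off the sorted break points: {-3, 2}.
Verification: at each break x_0, at least two indices attain the minimum of min_i(a_i + i · x_0).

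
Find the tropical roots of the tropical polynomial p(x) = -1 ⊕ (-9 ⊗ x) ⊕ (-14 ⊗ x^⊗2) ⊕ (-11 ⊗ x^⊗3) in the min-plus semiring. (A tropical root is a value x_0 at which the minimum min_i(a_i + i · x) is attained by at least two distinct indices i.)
Roots: {-3, 5, 8}

Each tropical root is a break point of the lower envelope of the lines y = a_i + i · x (there are 4 lines, with slopes 0, 1, ..., 3). Only the lines that attain the minimum somewhere contribute to roots; other lines are dominated. Here the surviving (envelope) indices are i = 3, i = 2, i = 1, i = 0.
Intersections between consecutive envelope lines give the roots: for adjacent envelope indices i < j the intersection is x = (a_i − a_j) / (j − i). Reading off the sorted break points: {-3, 5, 8}.
Verification: at each break x_0, at least two indices attain the minimum of min_i(a_i + i · x_0).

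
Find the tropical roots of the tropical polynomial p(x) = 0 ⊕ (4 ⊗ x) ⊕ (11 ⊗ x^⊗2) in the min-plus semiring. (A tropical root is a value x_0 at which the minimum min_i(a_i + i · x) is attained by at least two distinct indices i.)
Roots: {-7, -4}

Each tropical root is a break point of the lower envelope of the lines y = a_i + i · x (there are 3 lines, with slopes 0, 1, ..., 2). Only the lines that attain the minimum somewhere contribute to roots; other lines are dominated. Here the surviving (envelope) indices are i = 2, i = 1, i = 0.
Intersections between consecutive envelope lines give the roots: for adjacent envelope indices i < j the intersection is x = (a_i − a_j) / (j − i). Reading off the sorted break points: {-7, -4}.
Verification: at each break x_0, at least two indices attain the minimum of min_i(a_i + i · x_0).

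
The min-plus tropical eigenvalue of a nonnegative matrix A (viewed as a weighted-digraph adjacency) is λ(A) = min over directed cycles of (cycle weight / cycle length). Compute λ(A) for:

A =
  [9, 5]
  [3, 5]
λ(A) = 4

Enumerate directed cycles and compute their means (weight / length). Sample:
  cycle 0 → 0: weight = 9, length = 1, mean = 9/1 ≈ 9.000
  cycle 1 → 1: weight = 5, length = 1, mean = 5/1 ≈ 5.000
  cycle 0 → 1 → 0: weight = 8, length = 2, mean = 8/2 ≈ 4.000
  cycle 1 → 0 → 1: weight = 8, length = 2, mean = 8/2 ≈ 4.000
Minimum mean = 4.000, attained e.g. along the cycle 0 → 1 → 0 with weight 8 and length 2. So λ(A) = 8/2 = 4.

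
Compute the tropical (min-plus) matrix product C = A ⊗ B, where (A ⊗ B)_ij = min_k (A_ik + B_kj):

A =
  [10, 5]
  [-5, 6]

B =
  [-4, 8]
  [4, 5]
A ⊗ B =
  [6, 10]
  [-9, 3]

Apply the min-plus product entry-by-entry:
  C[0][0] = min over k of (A[0][0] + B[0][0] = 10 + -4 = 6, A[0][1] + B[1][0] = 5 + 4 = 9) = 6 (attained at k = 0)
  C[0][1] = min over k of (A[0][0] + B[0][1] = 10 + 8 = 18, A[0][1] + B[1][1] = 5 + 5 = 10) = 10 (attained at k = 1)
  C[1][0] = min over k of (A[1][0] + B[0][0] = -5 + -4 = -9, A[1][1] + B[1][0] = 6 + 4 = 10) = -9 (attained at k = 0)
  C[1][1] = min over k of (A[1][0] + B[0][1] = -5 + 8 = 3, A[1][1] + B[1][1] = 6 + 5 = 11) = 3 (attained at k = 0)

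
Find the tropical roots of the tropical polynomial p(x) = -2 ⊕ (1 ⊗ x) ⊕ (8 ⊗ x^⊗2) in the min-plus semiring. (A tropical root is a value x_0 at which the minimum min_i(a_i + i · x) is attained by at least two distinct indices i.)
Roots: {-7, -3}

Each tropical root is a break point of the lower envelope of the lines y = a_i + i · x (there are 3 lines, with slopes 0, 1, ..., 2). Only the lines that attain the minimum somewhere contribute to roots; other lines are dominated. Here the surviving (envelope) indices are i = 2, i = 1, i = 0.
Intersections between consecutive envelope lines give the roots: for adjacent envelope indices i < j the intersection is x = (a_i − a_j) / (j − i). Reading off the sorted break points: {-7, -3}.
Verification: at each break x_0, at least two indices attain the minimum of min_i(a_i + i · x_0).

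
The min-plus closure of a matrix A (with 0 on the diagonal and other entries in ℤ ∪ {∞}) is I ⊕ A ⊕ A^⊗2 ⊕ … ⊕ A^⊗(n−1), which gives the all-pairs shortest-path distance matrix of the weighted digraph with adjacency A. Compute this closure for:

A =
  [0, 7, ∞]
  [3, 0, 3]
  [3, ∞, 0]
Closure =
  [0, 7, 10]
  [3, 0, 3]
  [3, 10, 0]

This is the Floyd-Warshall all-pairs shortest-path computation. For each intermediate vertex k = 0, 1, …, 2, update dist[i][j] ← min(dist[i][j], dist[i][k] + dist[k][j]). The final matrix gives, for each (i, j), the minimum total weight of any directed path from i to j (possibly empty when i = j).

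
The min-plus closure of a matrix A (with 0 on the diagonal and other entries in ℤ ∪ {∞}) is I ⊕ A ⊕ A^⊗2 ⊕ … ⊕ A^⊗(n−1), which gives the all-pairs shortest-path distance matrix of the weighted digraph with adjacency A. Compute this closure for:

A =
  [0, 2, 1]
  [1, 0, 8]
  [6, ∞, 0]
Closure =
  [0, 2, 1]
  [1, 0, 2]
  [6, 8, 0]

This is the Floyd-Warshall all-pairs shortest-path computation. For each intermediate vertex k = 0, 1, …, 2, update dist[i][j] ← min(dist[i][j], dist[i][k] + dist[k][j]). The final matrix gives, for each (i, j), the minimum total weight of any directed path from i to j (possibly empty when i = j).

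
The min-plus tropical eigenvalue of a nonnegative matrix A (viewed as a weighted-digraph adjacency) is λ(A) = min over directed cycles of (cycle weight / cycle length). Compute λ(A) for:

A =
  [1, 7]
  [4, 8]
λ(A) = 1

Enumerate directed cycles and compute their means (weight / length). Sample:
  cycle 0 → 0: weight = 1, length = 1, mean = 1/1 ≈ 1.000
  cycle 1 → 1: weight = 8, length = 1, mean = 8/1 ≈ 8.000
  cycle 0 → 1 → 0: weight = 11, length = 2, mean = 11/2 ≈ 5.500
  cycle 1 → 0 → 1: weight = 11, length = 2, mean = 11/2 ≈ 5.500
Minimum mean = 1.000, attained e.g. along the cycle 0 → 0 with weight 1 and length 1. So λ(A) = 1/1 = 1.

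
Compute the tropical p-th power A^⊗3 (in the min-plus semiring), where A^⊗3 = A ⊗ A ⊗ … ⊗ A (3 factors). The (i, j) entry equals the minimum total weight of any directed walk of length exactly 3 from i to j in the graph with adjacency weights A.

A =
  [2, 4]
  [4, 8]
A^⊗3 =
  [6, 8]
  [8, 10]

Each entry (A^⊗3)_ij equals the minimum over all length-3 walks i = v_0 → v_1 → … → v_3 = j of Σ_t A[v_t][v_{t+1}]. For example, for (i, j) = (0, 1) we minimise over 4 possible intermediate vertex sequences; the minimum is 8, attained along the walk 0 → 0 → 0 → 1.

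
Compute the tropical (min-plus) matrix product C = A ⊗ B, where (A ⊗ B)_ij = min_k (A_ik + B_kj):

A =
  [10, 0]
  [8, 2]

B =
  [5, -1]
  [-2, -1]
A ⊗ B =
  [-2, -1]
  [0, 1]

Apply the min-plus product entry-by-entry:
  C[0][0] = min over k of (A[0][0] + B[0][0] = 10 + 5 = 15, A[0][1] + B[1][0] = 0 + -2 = -2) = -2 (attained at k = 1)
  C[0][1] = min over k of (A[0][0] + B[0][1] = 10 + -1 = 9, A[0][1] + B[1][1] = 0 + -1 = -1) = -1 (attained at k = 1)
  C[1][0] = min over k of (A[1][0] + B[0][0] = 8 + 5 = 13, A[1][1] + B[1][0] = 2 + -2 = 0) = 0 (attained at k = 1)
  C[1][1] = min over k of (A[1][0] + B[0][1] = 8 + -1 = 7, A[1][1] + B[1][1] = 2 + -1 = 1) = 1 (attained at k = 1)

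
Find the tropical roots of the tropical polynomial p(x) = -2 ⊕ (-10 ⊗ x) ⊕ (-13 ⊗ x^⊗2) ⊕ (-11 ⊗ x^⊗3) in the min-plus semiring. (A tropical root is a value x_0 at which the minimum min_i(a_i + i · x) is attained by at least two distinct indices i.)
Roots: {-2, 3, 8}

Each tropical root is a break point of the lower envelope of the lines y = a_i + i · x (there are 4 lines, with slopes 0, 1, ..., 3). Only the lines that attain the minimum somewhere contribute to roots; other lines are dominated. Here the surviving (envelope) indices are i = 3, i = 2, i = 1, i = 0.
Intersections between consecutive envelope lines give the roots: for adjacent envelope indices i < j the intersection is x = (a_i − a_j) / (j − i). Reading off the sorted break points: {-2, 3, 8}.
Verification: at each break x_0, at least two indices attain the minimum of min_i(a_i + i · x_0).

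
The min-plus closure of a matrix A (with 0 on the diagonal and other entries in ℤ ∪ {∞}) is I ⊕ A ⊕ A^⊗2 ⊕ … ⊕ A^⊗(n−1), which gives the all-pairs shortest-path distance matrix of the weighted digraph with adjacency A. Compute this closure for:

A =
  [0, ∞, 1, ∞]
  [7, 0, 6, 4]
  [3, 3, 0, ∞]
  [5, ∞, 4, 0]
Closure =
  [0, 4, 1, 8]
  [7, 0, 6, 4]
  [3, 3, 0, 7]
  [5, 7, 4, 0]

This is the Floyd-Warshall all-pairs shortest-path computation. For each intermediate vertex k = 0, 1, …, 3, update dist[i][j] ← min(dist[i][j], dist[i][k] + dist[k][j]). The final matrix gives, for each (i, j), the minimum total weight of any directed path from i to j (possibly empty when i = j).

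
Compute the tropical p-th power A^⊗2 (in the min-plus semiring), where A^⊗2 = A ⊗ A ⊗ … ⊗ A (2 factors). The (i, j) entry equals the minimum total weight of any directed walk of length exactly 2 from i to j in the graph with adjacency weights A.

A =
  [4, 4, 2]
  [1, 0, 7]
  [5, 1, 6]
A^⊗2 =
  [5, 3, 6]
  [1, 0, 3]
  [2, 1, 7]

Each entry (A^⊗2)_ij equals the minimum over all length-2 walks i = v_0 → v_1 → … → v_2 = j of Σ_t A[v_t][v_{t+1}]. For example, for (i, j) = (0, 2) we minimise over 3 possible intermediate vertex sequences; the minimum is 6, attained along the walk 0 → 0 → 2.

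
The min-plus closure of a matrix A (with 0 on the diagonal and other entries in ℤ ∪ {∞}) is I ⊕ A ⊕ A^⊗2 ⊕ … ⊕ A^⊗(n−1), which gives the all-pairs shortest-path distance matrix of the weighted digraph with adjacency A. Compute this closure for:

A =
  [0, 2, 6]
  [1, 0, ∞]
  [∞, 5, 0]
Closure =
  [0, 2, 6]
  [1, 0, 7]
  [6, 5, 0]

This is the Floyd-Warshall all-pairs shortest-path computation. For each intermediate vertex k = 0, 1, …, 2, update dist[i][j] ← min(dist[i][j], dist[i][k] + dist[k][j]). The final matrix gives, for each (i, j), the minimum total weight of any directed path from i to j (possibly empty when i = j).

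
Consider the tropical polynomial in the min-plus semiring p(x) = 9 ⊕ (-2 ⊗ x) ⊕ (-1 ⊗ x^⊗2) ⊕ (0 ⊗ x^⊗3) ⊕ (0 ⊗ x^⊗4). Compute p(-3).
p(-3) = -12

A tropical monomial a ⊗ x^⊗i evaluates to a + i · x. Evaluating each term at x = -3:
  Term 0 contributes 9 + 0 · -3 = 9
  Term 1 contributes -2 + 1 · -3 = -5
  Term 2 contributes -1 + 2 · -3 = -7
  Term 3 contributes 0 + 3 · -3 = -9
  Term 4 contributes 0 + 4 · -3 = -12
p(-3) = ⊕ of these = min[9, -5, -7, -9, -12] = -12.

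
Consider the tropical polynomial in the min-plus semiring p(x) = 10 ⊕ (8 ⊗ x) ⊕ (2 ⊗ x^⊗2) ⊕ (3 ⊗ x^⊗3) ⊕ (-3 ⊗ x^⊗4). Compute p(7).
p(7) = 10

A tropical monomial a ⊗ x^⊗i evaluates to a + i · x. Evaluating each term at x = 7:
  Term 0 contributes 10 + 0 · 7 = 10
  Term 1 contributes 8 + 1 · 7 = 15
  Term 2 contributes 2 + 2 · 7 = 16
  Term 3 contributes 3 + 3 · 7 = 24
  Term 4 contributes -3 + 4 · 7 = 25
p(7) = ⊕ of these = min[10, 15, 16, 24, 25] = 10.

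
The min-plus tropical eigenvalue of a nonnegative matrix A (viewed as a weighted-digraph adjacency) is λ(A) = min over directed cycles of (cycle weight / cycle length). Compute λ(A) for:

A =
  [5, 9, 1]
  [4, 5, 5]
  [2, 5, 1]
λ(A) = 1

Enumerate directed cycles and compute their means (weight / length). Sample:
  cycle 0 → 0: weight = 5, length = 1, mean = 5/1 ≈ 5.000
  cycle 1 → 1: weight = 5, length = 1, mean = 5/1 ≈ 5.000
  cycle 2 → 2: weight = 1, length = 1, mean = 1/1 ≈ 1.000
  cycle 0 → 1 → 0: weight = 13, length = 2, mean = 13/2 ≈ 6.500
  cycle 0 → 2 → 0: weight = 3, length = 2, mean = 3/2 ≈ 1.500
  cycle 1 → 0 → 1: weight = 13, length = 2, mean = 13/2 ≈ 6.500
Minimum mean = 1.000, attained e.g. along the cycle 2 → 2 with weight 1 and length 1. So λ(A) = 1/1 = 1.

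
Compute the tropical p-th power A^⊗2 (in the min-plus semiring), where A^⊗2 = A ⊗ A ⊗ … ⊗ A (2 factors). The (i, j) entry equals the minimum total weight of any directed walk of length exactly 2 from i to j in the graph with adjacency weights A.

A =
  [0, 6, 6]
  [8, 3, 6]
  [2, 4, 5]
A^⊗2 =
  [0, 6, 6]
  [8, 6, 9]
  [2, 7, 8]

Each entry (A^⊗2)_ij equals the minimum over all length-2 walks i = v_0 → v_1 → … → v_2 = j of Σ_t A[v_t][v_{t+1}]. For example, for (i, j) = (0, 2) we minimise over 3 possible intermediate vertex sequences; the minimum is 6, attained along the walk 0 → 0 → 2.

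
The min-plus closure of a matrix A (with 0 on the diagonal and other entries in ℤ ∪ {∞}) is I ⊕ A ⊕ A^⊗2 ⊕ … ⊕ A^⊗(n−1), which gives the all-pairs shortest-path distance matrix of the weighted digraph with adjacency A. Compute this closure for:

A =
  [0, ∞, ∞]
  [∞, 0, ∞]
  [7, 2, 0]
Closure =
  [0, ∞, ∞]
  [∞, 0, ∞]
  [7, 2, 0]

This is the Floyd-Warshall all-pairs shortest-path computation. For each intermediate vertex k = 0, 1, …, 2, update dist[i][j] ← min(dist[i][j], dist[i][k] + dist[k][j]). The final matrix gives, for each (i, j), the minimum total weight of any directed path from i to j (possibly empty when i = j).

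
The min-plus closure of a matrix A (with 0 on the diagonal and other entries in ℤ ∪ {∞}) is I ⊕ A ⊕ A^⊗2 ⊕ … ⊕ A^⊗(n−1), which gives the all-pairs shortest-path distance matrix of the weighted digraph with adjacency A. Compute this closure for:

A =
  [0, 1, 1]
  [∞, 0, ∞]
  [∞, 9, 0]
Closure =
  [0, 1, 1]
  [∞, 0, ∞]
  [∞, 9, 0]

This is the Floyd-Warshall all-pairs shortest-path computation. For each intermediate vertex k = 0, 1, …, 2, update dist[i][j] ← min(dist[i][j], dist[i][k] + dist[k][j]). The final matrix gives, for each (i, j), the minimum total weight of any directed path from i to j (possibly empty when i = j).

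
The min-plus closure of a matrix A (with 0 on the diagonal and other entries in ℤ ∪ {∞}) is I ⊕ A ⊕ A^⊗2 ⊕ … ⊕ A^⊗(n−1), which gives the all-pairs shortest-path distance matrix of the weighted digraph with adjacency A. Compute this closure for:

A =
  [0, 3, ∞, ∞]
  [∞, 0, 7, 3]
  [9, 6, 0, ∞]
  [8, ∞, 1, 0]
Closure =
  [0, 3, 7, 6]
  [11, 0, 4, 3]
  [9, 6, 0, 9]
  [8, 7, 1, 0]

This is the Floyd-Warshall all-pairs shortest-path computation. For each intermediate vertex k = 0, 1, …, 3, update dist[i][j] ← min(dist[i][j], dist[i][k] + dist[k][j]). The final matrix gives, for each (i, j), the minimum total weight of any directed path from i to j (possibly empty when i = j).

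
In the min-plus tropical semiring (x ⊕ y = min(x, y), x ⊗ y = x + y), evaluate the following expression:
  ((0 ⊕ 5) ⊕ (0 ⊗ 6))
((0 ⊕ 5) ⊕ (0 ⊗ 6)) = 0

Expand innermost to outermost. Recall ⊕ takes the minimum of its arguments and ⊗ takes their sum. Working out the expression ((0 ⊕ 5) ⊕ (0 ⊗ 6)) gives 0.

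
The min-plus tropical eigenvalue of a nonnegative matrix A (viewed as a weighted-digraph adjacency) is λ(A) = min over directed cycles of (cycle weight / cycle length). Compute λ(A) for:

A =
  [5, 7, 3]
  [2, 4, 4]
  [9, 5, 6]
λ(A) = 10/3

Enumerate directed cycles and compute their means (weight / length). Sample:
  cycle 0 → 0: weight = 5, length = 1, mean = 5/1 ≈ 5.000
  cycle 1 → 1: weight = 4, length = 1, mean = 4/1 ≈ 4.000
  cycle 2 → 2: weight = 6, length = 1, mean = 6/1 ≈ 6.000
  cycle 0 → 1 → 0: weight = 9, length = 2, mean = 9/2 ≈ 4.500
  cycle 0 → 2 → 0: weight = 12, length = 2, mean = 12/2 ≈ 6.000
  cycle 1 → 0 → 1: weight = 9, length = 2, mean = 9/2 ≈ 4.500
Minimum mean = 3.333, attained e.g. along the cycle 0 → 2 → 1 → 0 with weight 10 and length 3. So λ(A) = 10/3 = 10/3.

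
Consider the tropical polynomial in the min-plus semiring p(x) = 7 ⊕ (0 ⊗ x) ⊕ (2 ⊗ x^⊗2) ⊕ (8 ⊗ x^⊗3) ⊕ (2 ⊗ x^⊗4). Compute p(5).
p(5) = 5

A tropical monomial a ⊗ x^⊗i evaluates to a + i · x. Evaluating each term at x = 5:
  Term 0 contributes 7 + 0 · 5 = 7
  Term 1 contributes 0 + 1 · 5 = 5
  Term 2 contributes 2 + 2 · 5 = 12
  Term 3 contributes 8 + 3 · 5 = 23
  Term 4 contributes 2 + 4 · 5 = 22
p(5) = ⊕ of these = min[7, 5, 12, 23, 22] = 5.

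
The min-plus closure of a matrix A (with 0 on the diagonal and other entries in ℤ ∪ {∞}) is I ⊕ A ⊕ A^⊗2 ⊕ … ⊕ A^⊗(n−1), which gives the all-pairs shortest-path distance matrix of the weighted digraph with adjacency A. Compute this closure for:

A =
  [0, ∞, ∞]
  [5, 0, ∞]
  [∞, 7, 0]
Closure =
  [0, ∞, ∞]
  [5, 0, ∞]
  [12, 7, 0]

This is the Floyd-Warshall all-pairs shortest-path computation. For each intermediate vertex k = 0, 1, …, 2, update dist[i][j] ← min(dist[i][j], dist[i][k] + dist[k][j]). The final matrix gives, for each (i, j), the minimum total weight of any directed path from i to j (possibly empty when i = j).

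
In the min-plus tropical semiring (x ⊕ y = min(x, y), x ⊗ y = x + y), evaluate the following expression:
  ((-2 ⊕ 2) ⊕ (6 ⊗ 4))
((-2 ⊕ 2) ⊕ (6 ⊗ 4)) = -2

Expand innermost to outermost. Recall ⊕ takes the minimum of its arguments and ⊗ takes their sum. Working out the expression ((-2 ⊕ 2) ⊕ (6 ⊗ 4)) gives -2.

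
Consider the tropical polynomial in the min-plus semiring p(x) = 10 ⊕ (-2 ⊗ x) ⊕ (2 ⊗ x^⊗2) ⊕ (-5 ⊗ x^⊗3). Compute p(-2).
p(-2) = -11

A tropical monomial a ⊗ x^⊗i evaluates to a + i · x. Evaluating each term at x = -2:
  Term 0 contributes 10 + 0 · -2 = 10
  Term 1 contributes -2 + 1 · -2 = -4
  Term 2 contributes 2 + 2 · -2 = -2
  Term 3 contributes -5 + 3 · -2 = -11
p(-2) = ⊕ of these = min[10, -4, -2, -11] = -11.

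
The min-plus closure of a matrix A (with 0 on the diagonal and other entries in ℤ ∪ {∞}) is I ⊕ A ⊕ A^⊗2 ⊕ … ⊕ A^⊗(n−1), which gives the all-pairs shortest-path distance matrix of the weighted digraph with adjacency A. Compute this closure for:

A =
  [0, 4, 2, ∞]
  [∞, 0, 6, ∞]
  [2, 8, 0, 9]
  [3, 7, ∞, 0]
Closure =
  [0, 4, 2, 11]
  [8, 0, 6, 15]
  [2, 6, 0, 9]
  [3, 7, 5, 0]

This is the Floyd-Warshall all-pairs shortest-path computation. For each intermediate vertex k = 0, 1, …, 3, update dist[i][j] ← min(dist[i][j], dist[i][k] + dist[k][j]). The final matrix gives, for each (i, j), the minimum total weight of any directed path from i to j (possibly empty when i = j).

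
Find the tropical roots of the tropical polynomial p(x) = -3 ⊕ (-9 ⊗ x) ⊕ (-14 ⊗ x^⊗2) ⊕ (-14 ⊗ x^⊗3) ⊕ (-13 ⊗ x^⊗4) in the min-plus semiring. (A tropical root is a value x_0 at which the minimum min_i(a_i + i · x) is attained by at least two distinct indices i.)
Roots: {-1, 0, 5, 6}

Each tropical root is a break point of the lower envelope of the lines y = a_i + i · x (there are 5 lines, with slopes 0, 1, ..., 4). Only the lines that attain the minimum somewhere contribute to roots; other lines are dominated. Here the surviving (envelope) indices are i = 4, i = 3, i = 2, i = 1, i = 0.
Intersections between consecutive envelope lines give the roots: for adjacent envelope indices i < j the intersection is x = (a_i − a_j) / (j − i). Reading off the sorted break points: {-1, 0, 5, 6}.
Verification: at each break x_0, at least two indices attain the minimum of min_i(a_i + i · x_0).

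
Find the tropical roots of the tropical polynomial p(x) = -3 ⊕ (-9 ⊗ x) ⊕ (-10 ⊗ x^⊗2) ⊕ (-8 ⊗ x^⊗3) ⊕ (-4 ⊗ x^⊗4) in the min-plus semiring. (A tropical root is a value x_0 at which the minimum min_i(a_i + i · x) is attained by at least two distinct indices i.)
Roots: {-4, -2, 1, 6}

Each tropical root is a break point of the lower envelope of the lines y = a_i + i · x (there are 5 lines, with slopes 0, 1, ..., 4). Only the lines that attain the minimum somewhere contribute to roots; other lines are dominated. Here the surviving (envelope) indices are i = 4, i = 3, i = 2, i = 1, i = 0.
Intersections between consecutive envelope lines give the roots: for adjacent envelope indices i < j the intersection is x = (a_i − a_j) / (j − i). Reading off the sorted break points: {-4, -2, 1, 6}.
Verification: at each break x_0, at least two indices attain the minimum of min_i(a_i + i · x_0).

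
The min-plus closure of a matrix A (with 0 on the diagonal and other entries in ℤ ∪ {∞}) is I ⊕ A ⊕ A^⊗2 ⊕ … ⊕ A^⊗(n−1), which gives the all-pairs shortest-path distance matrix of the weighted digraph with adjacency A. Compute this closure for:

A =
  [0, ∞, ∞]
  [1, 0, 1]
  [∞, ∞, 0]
Closure =
  [0, ∞, ∞]
  [1, 0, 1]
  [∞, ∞, 0]

This is the Floyd-Warshall all-pairs shortest-path computation. For each intermediate vertex k = 0, 1, …, 2, update dist[i][j] ← min(dist[i][j], dist[i][k] + dist[k][j]). The final matrix gives, for each (i, j), the minimum total weight of any directed path from i to j (possibly empty when i = j).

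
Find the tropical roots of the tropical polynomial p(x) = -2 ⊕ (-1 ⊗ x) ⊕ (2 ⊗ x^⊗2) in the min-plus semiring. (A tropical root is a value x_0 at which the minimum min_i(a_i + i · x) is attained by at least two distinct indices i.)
Roots: {-3, -1}

Each tropical root is a break point of the lower envelope of the lines y = a_i + i · x (there are 3 lines, with slopes 0, 1, ..., 2). Only the lines that attain the minimum somewhere contribute to roots; other lines are dominated. Here the surviving (envelope) indices are i = 2, i = 1, i = 0.
Intersections between consecutive envelope lines give the roots: for adjacent envelope indices i < j the intersection is x = (a_i − a_j) / (j − i). Reading off the sorted break points: {-3, -1}.
Verification: at each break x_0, at least two indices attain the minimum of min_i(a_i + i · x_0).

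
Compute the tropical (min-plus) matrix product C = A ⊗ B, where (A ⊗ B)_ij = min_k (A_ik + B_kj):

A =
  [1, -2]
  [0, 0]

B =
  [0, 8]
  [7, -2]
A ⊗ B =
  [1, -4]
  [0, -2]

Apply the min-plus product entry-by-entry:
  C[0][0] = min over k of (A[0][0] + B[0][0] = 1 + 0 = 1, A[0][1] + B[1][0] = -2 + 7 = 5) = 1 (attained at k = 0)
  C[0][1] = min over k of (A[0][0] + B[0][1] = 1 + 8 = 9, A[0][1] + B[1][1] = -2 + -2 = -4) = -4 (attained at k = 1)
  C[1][0] = min over k of (A[1][0] + B[0][0] = 0 + 0 = 0, A[1][1] + B[1][0] = 0 + 7 = 7) = 0 (attained at k = 0)
  C[1][1] = min over k of (A[1][0] + B[0][1] = 0 + 8 = 8, A[1][1] + B[1][1] = 0 + -2 = -2) = -2 (attained at k = 1)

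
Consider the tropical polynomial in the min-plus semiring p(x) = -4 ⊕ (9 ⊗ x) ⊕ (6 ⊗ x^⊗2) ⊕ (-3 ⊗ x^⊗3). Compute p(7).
p(7) = -4

A tropical monomial a ⊗ x^⊗i evaluates to a + i · x. Evaluating each term at x = 7:
  Term 0 contributes -4 + 0 · 7 = -4
  Term 1 contributes 9 + 1 · 7 = 16
  Term 2 contributes 6 + 2 · 7 = 20
  Term 3 contributes -3 + 3 · 7 = 18
p(7) = ⊕ of these = min[-4, 16, 20, 18] = -4.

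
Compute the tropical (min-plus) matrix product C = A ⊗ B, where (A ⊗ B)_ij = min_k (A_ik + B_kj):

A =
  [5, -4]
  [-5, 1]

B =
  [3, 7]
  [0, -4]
A ⊗ B =
  [-4, -8]
  [-2, -3]

Apply the min-plus product entry-by-entry:
  C[0][0] = min over k of (A[0][0] + B[0][0] = 5 + 3 = 8, A[0][1] + B[1][0] = -4 + 0 = -4) = -4 (attained at k = 1)
  C[0][1] = min over k of (A[0][0] + B[0][1] = 5 + 7 = 12, A[0][1] + B[1][1] = -4 + -4 = -8) = -8 (attained at k = 1)
  C[1][0] = min over k of (A[1][0] + B[0][0] = -5 + 3 = -2, A[1][1] + B[1][0] = 1 + 0 = 1) = -2 (attained at k = 0)
  C[1][1] = min over k of (A[1][0] + B[0][1] = -5 + 7 = 2, A[1][1] + B[1][1] = 1 + -4 = -3) = -3 (attained at k = 1)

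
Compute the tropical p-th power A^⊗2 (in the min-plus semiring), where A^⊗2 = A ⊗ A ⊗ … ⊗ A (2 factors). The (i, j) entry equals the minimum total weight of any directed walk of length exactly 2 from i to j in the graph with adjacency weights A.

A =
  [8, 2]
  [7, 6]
A^⊗2 =
  [9, 8]
  [13, 9]

Each entry (A^⊗2)_ij equals the minimum over all length-2 walks i = v_0 → v_1 → … → v_2 = j of Σ_t A[v_t][v_{t+1}]. For example, for (i, j) = (0, 1) we minimise over 2 possible intermediate vertex sequences; the minimum is 8, attained along the walk 0 → 1 → 1.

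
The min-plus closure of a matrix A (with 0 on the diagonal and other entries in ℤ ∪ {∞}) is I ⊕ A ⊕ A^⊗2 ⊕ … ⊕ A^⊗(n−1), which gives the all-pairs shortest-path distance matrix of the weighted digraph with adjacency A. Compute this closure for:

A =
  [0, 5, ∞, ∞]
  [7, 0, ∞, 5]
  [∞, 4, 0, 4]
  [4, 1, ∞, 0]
Closure =
  [0, 5, ∞, 10]
  [7, 0, ∞, 5]
  [8, 4, 0, 4]
  [4, 1, ∞, 0]

This is the Floyd-Warshall all-pairs shortest-path computation. For each intermediate vertex k = 0, 1, …, 3, update dist[i][j] ← min(dist[i][j], dist[i][k] + dist[k][j]). The final matrix gives, for each (i, j), the minimum total weight of any directed path from i to j (possibly empty when i = j).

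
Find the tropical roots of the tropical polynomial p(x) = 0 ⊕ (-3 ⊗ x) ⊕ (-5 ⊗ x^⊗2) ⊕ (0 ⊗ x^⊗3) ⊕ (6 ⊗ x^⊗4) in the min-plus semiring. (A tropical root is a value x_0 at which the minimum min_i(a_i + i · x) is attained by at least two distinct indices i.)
Roots: {-6, -5, 2, 3}

Each tropical root is a break point of the lower envelope of the lines y = a_i + i · x (there are 5 lines, with slopes 0, 1, ..., 4). Only the lines that attain the minimum somewhere contribute to roots; other lines are dominated. Here the surviving (envelope) indices are i = 4, i = 3, i = 2, i = 1, i = 0.
Intersections between consecutive envelope lines give the roots: for adjacent envelope indices i < j the intersection is x = (a_i − a_j) / (j − i). Reading off the sorted break points: {-6, -5, 2, 3}.
Verification: at each break x_0, at least two indices attain the minimum of min_i(a_i + i · x_0).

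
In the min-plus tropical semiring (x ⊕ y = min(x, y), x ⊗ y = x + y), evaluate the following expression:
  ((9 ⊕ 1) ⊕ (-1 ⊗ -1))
((9 ⊕ 1) ⊕ (-1 ⊗ -1)) = -2

Expand innermost to outermost. Recall ⊕ takes the minimum of its arguments and ⊗ takes their sum. Working out the expression ((9 ⊕ 1) ⊕ (-1 ⊗ -1)) gives -2.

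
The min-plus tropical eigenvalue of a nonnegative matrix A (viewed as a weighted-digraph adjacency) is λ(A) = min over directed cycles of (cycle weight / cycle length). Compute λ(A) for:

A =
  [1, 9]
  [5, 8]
λ(A) = 1

Enumerate directed cycles and compute their means (weight / length). Sample:
  cycle 0 → 0: weight = 1, length = 1, mean = 1/1 ≈ 1.000
  cycle 1 → 1: weight = 8, length = 1, mean = 8/1 ≈ 8.000
  cycle 0 → 1 → 0: weight = 14, length = 2, mean = 14/2 ≈ 7.000
  cycle 1 → 0 → 1: weight = 14, length = 2, mean = 14/2 ≈ 7.000
Minimum mean = 1.000, attained e.g. along the cycle 0 → 0 with weight 1 and length 1. So λ(A) = 1/1 = 1.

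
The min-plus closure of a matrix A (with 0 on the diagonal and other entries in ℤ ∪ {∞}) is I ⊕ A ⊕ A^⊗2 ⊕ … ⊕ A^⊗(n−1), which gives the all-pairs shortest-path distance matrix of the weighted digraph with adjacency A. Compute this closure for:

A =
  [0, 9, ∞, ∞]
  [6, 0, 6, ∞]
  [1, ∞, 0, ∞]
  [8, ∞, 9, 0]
Closure =
  [0, 9, 15, ∞]
  [6, 0, 6, ∞]
  [1, 10, 0, ∞]
  [8, 17, 9, 0]

This is the Floyd-Warshall all-pairs shortest-path computation. For each intermediate vertex k = 0, 1, …, 3, update dist[i][j] ← min(dist[i][j], dist[i][k] + dist[k][j]). The final matrix gives, for each (i, j), the minimum total weight of any directed path from i to j (possibly empty when i = j).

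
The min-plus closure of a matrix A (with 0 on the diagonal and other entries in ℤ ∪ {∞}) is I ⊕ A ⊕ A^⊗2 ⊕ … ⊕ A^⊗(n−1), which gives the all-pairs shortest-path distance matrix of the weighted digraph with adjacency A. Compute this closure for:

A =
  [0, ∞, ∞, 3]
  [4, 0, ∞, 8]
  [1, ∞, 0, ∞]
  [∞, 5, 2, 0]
Closure =
  [0, 8, 5, 3]
  [4, 0, 9, 7]
  [1, 9, 0, 4]
  [3, 5, 2, 0]

This is the Floyd-Warshall all-pairs shortest-path computation. For each intermediate vertex k = 0, 1, …, 3, update dist[i][j] ← min(dist[i][j], dist[i][k] + dist[k][j]). The final matrix gives, for each (i, j), the minimum total weight of any directed path from i to j (possibly empty when i = j).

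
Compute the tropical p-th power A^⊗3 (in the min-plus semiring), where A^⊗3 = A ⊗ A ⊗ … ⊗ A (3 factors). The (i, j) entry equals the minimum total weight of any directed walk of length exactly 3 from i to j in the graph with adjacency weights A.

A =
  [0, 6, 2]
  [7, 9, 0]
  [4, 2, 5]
A^⊗3 =
  [0, 4, 2]
  [4, 7, 2]
  [4, 4, 6]

Each entry (A^⊗3)_ij equals the minimum over all length-3 walks i = v_0 → v_1 → … → v_3 = j of Σ_t A[v_t][v_{t+1}]. For example, for (i, j) = (0, 2) we minimise over 9 possible intermediate vertex sequences; the minimum is 2, attained along the walk 0 → 0 → 0 → 2.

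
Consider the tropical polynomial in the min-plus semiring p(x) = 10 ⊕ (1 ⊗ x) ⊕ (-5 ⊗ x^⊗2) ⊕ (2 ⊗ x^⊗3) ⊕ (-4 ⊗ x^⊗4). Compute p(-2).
p(-2) = -12

A tropical monomial a ⊗ x^⊗i evaluates to a + i · x. Evaluating each term at x = -2:
  Term 0 contributes 10 + 0 · -2 = 10
  Term 1 contributes 1 + 1 · -2 = -1
  Term 2 contributes -5 + 2 · -2 = -9
  Term 3 contributes 2 + 3 · -2 = -4
  Term 4 contributes -4 + 4 · -2 = -12
p(-2) = ⊕ of these = min[10, -1, -9, -4, -12] = -12.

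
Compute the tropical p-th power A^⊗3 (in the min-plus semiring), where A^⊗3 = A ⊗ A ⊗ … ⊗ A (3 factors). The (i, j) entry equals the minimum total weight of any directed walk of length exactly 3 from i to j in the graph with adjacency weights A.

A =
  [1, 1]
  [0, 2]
A^⊗3 =
  [2, 2]
  [1, 2]

Each entry (A^⊗3)_ij equals the minimum over all length-3 walks i = v_0 → v_1 → … → v_3 = j of Σ_t A[v_t][v_{t+1}]. For example, for (i, j) = (0, 1) we minimise over 4 possible intermediate vertex sequences; the minimum is 2, attained along the walk 0 → 1 → 0 → 1.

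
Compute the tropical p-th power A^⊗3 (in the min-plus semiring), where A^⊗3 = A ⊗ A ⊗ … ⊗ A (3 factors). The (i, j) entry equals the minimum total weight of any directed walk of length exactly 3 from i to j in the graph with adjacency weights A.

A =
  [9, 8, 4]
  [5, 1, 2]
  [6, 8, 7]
A^⊗3 =
  [14, 10, 11]
  [7, 3, 4]
  [14, 10, 11]

Each entry (A^⊗3)_ij equals the minimum over all length-3 walks i = v_0 → v_1 → … → v_3 = j of Σ_t A[v_t][v_{t+1}]. For example, for (i, j) = (0, 2) we minimise over 9 possible intermediate vertex sequences; the minimum is 11, attained along the walk 0 → 1 → 1 → 2.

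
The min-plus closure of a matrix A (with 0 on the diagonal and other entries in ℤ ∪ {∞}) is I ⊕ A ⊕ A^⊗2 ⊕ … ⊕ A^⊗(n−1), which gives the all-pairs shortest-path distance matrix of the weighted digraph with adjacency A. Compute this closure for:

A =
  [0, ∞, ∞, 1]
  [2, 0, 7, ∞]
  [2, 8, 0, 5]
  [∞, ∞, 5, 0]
Closure =
  [0, 14, 6, 1]
  [2, 0, 7, 3]
  [2, 8, 0, 3]
  [7, 13, 5, 0]

This is the Floyd-Warshall all-pairs shortest-path computation. For each intermediate vertex k = 0, 1, …, 3, update dist[i][j] ← min(dist[i][j], dist[i][k] + dist[k][j]). The final matrix gives, for each (i, j), the minimum total weight of any directed path from i to j (possibly empty when i = j).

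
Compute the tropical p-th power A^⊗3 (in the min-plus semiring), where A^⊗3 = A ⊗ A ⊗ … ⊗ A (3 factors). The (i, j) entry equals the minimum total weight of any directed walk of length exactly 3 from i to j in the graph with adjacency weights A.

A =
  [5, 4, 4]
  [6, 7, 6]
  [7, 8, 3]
A^⊗3 =
  [14, 14, 10]
  [16, 15, 12]
  [13, 14, 9]

Each entry (A^⊗3)_ij equals the minimum over all length-3 walks i = v_0 → v_1 → … → v_3 = j of Σ_t A[v_t][v_{t+1}]. For example, for (i, j) = (0, 2) we minimise over 9 possible intermediate vertex sequences; the minimum is 10, attained along the walk 0 → 2 → 2 → 2.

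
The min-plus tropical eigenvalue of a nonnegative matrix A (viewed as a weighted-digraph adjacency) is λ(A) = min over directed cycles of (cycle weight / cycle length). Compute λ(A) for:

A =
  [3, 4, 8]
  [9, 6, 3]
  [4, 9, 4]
λ(A) = 3

Enumerate directed cycles and compute their means (weight / length). Sample:
  cycle 0 → 0: weight = 3, length = 1, mean = 3/1 ≈ 3.000
  cycle 1 → 1: weight = 6, length = 1, mean = 6/1 ≈ 6.000
  cycle 2 → 2: weight = 4, length = 1, mean = 4/1 ≈ 4.000
  cycle 0 → 1 → 0: weight = 13, length = 2, mean = 13/2 ≈ 6.500
  cycle 0 → 2 → 0: weight = 12, length = 2, mean = 12/2 ≈ 6.000
  cycle 1 → 0 → 1: weight = 13, length = 2, mean = 13/2 ≈ 6.500
Minimum mean = 3.000, attained e.g. along the cycle 0 → 0 with weight 3 and length 1. So λ(A) = 3/1 = 3.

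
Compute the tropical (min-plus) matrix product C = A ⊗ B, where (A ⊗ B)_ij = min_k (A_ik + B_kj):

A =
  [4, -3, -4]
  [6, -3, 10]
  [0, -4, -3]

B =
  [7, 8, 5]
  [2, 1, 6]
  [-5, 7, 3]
A ⊗ B =
  [-9, -2, -1]
  [-1, -2, 3]
  [-8, -3, 0]

Apply the min-plus product entry-by-entry:
  C[0][0] = min over k of (A[0][0] + B[0][0] = 4 + 7 = 11, A[0][1] + B[1][0] = -3 + 2 = -1, A[0][2] + B[2][0] = -4 + -5 = -9) = -9 (attained at k = 2)
  C[0][1] = min over k of (A[0][0] + B[0][1] = 4 + 8 = 12, A[0][1] + B[1][1] = -3 + 1 = -2, A[0][2] + B[2][1] = -4 + 7 = 3) = -2 (attained at k = 1)
  C[0][2] = min over k of (A[0][0] + B[0][2] = 4 + 5 = 9, A[0][1] + B[1][2] = -3 + 6 = 3, A[0][2] + B[2][2] = -4 + 3 = -1) = -1 (attained at k = 2)
  C[1][0] = min over k of (A[1][0] + B[0][0] = 6 + 7 = 13, A[1][1] + B[1][0] = -3 + 2 = -1, A[1][2] + B[2][0] = 10 + -5 = 5) = -1 (attained at k = 1)
  C[1][1] = min over k of (A[1][0] + B[0][1] = 6 + 8 = 14, A[1][1] + B[1][1] = -3 + 1 = -2, A[1][2] + B[2][1] = 10 + 7 = 17) = -2 (attained at k = 1)
  C[1][2] = min over k of (A[1][0] + B[0][2] = 6 + 5 = 11, A[1][1] + B[1][2] = -3 + 6 = 3, A[1][2] + B[2][2] = 10 + 3 = 13) = 3 (attained at k = 1)
  C[2][0] = min over k of (A[2][0] + B[0][0] = 0 + 7 = 7, A[2][1] + B[1][0] = -4 + 2 = -2, A[2][2] + B[2][0] = -3 + -5 = -8) = -8 (attained at k = 2)
  C[2][1] = min over k of (A[2][0] + B[0][1] = 0 + 8 = 8, A[2][1] + B[1][1] = -4 + 1 = -3, A[2][2] + B[2][1] = -3 + 7 = 4) = -3 (attained at k = 1)
  C[2][2] = min over k of (A[2][0] + B[0][2] = 0 + 5 = 5, A[2][1] + B[1][2] = -4 + 6 = 2, A[2][2] + B[2][2] = -3 + 3 = 0) = 0 (attained at k = 2)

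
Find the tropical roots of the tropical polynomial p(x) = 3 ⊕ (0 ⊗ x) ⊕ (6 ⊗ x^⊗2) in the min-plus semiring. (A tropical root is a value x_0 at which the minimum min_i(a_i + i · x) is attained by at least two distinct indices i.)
Roots: {-6, 3}

Each tropical root is a break point of the lower envelope of the lines y = a_i + i · x (there are 3 lines, with slopes 0, 1, ..., 2). Only the lines that attain the minimum somewhere contribute to roots; other lines are dominated. Here the surviving (envelope) indices are i = 2, i = 1, i = 0.
Intersections between consecutive envelope lines give the roots: for adjacent envelope indices i < j the intersection is x = (a_i − a_j) / (j − i). Reading off the sorted break points: {-6, 3}.
Verification: at each break x_0, at least two indices attain the minimum of min_i(a_i + i · x_0).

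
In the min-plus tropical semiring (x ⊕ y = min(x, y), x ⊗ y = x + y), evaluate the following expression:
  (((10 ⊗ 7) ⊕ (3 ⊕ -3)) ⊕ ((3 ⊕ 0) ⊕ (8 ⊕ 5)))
(((10 ⊗ 7) ⊕ (3 ⊕ -3)) ⊕ ((3 ⊕ 0) ⊕ (8 ⊕ 5))) = -3

Expand innermost to outermost. Recall ⊕ takes the minimum of its arguments and ⊗ takes their sum. Working out the expression (((10 ⊗ 7) ⊕ (3 ⊕ -3)) ⊕ ((3 ⊕ 0) ⊕ (8 ⊕ 5))) gives -3.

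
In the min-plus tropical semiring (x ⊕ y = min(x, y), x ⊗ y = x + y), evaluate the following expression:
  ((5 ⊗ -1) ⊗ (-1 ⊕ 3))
((5 ⊗ -1) ⊗ (-1 ⊕ 3)) = 3

Expand innermost to outermost. Recall ⊕ takes the minimum of its arguments and ⊗ takes their sum. Working out the expression ((5 ⊗ -1) ⊗ (-1 ⊕ 3)) gives 3.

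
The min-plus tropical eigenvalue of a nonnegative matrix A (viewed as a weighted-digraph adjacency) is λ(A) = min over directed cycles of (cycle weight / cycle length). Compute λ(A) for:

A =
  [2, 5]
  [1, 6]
λ(A) = 2

Enumerate directed cycles and compute their means (weight / length). Sample:
  cycle 0 → 0: weight = 2, length = 1, mean = 2/1 ≈ 2.000
  cycle 1 → 1: weight = 6, length = 1, mean = 6/1 ≈ 6.000
  cycle 0 → 1 → 0: weight = 6, length = 2, mean = 6/2 ≈ 3.000
  cycle 1 → 0 → 1: weight = 6, length = 2, mean = 6/2 ≈ 3.000
Minimum mean = 2.000, attained e.g. along the cycle 0 → 0 with weight 2 and length 1. So λ(A) = 2/1 = 2.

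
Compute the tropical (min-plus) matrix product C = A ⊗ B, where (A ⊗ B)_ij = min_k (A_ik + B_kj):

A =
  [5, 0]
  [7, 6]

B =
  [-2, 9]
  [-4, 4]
A ⊗ B =
  [-4, 4]
  [2, 10]

Apply the min-plus product entry-by-entry:
  C[0][0] = min over k of (A[0][0] + B[0][0] = 5 + -2 = 3, A[0][1] + B[1][0] = 0 + -4 = -4) = -4 (attained at k = 1)
  C[0][1] = min over k of (A[0][0] + B[0][1] = 5 + 9 = 14, A[0][1] + B[1][1] = 0 + 4 = 4) = 4 (attained at k = 1)
  C[1][0] = min over k of (A[1][0] + B[0][0] = 7 + -2 = 5, A[1][1] + B[1][0] = 6 + -4 = 2) = 2 (attained at k = 1)
  C[1][1] = min over k of (A[1][0] + B[0][1] = 7 + 9 = 16, A[1][1] + B[1][1] = 6 + 4 = 10) = 10 (attained at k = 1)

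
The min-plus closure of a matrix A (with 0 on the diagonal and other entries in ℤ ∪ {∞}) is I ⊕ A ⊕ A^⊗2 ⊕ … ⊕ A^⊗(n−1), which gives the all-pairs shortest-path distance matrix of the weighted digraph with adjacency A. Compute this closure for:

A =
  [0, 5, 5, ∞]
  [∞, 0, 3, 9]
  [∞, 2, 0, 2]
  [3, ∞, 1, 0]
Closure =
  [0, 5, 5, 7]
  [8, 0, 3, 5]
  [5, 2, 0, 2]
  [3, 3, 1, 0]

This is the Floyd-Warshall all-pairs shortest-path computation. For each intermediate vertex k = 0, 1, …, 3, update dist[i][j] ← min(dist[i][j], dist[i][k] + dist[k][j]). The final matrix gives, for each (i, j), the minimum total weight of any directed path from i to j (possibly empty when i = j).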